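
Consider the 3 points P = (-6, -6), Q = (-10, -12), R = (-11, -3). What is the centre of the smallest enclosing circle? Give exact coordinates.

Side lengths²: PQ² = 52, PR² = 34, QR² = 82.
Since QR² = 82 < 52 + 34 = 86, the triangle is acute, so the smallest enclosing circle is the circumcircle.
Circumcentre = (-72/7, -157/21), r² = 9061/441.
Centre = (-72/7, -157/21).

(-72/7, -157/21)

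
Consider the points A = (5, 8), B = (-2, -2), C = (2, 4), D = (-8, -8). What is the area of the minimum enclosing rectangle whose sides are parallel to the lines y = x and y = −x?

In coordinates u = x + y, v = x − y the rectangle is axis-aligned; the map (x,y)→(u,v) scales areas by 2.
u-values: 13, -4, 6, -16; range = 13 − (-16) = 29.
v-values: -3, 0, -2, 0; range = 0 − (-3) = 3.
Area = (29 × 3) / 2 = 43.5.

43.5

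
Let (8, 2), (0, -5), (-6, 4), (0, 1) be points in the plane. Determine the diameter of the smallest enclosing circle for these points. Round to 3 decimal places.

The minimum enclosing circle of a finite set is fixed by two of the points (as a diameter) or three (as a circumcircle).
The minimum enclosing circle is determined by three boundary points: (8, 2), (0, -5), (-6, 4).
Their circumcentre is (33/38, 79/38) with r² = 36725/722.
The farthest remaining point (0, 1) is at distance² 1385/722 ≤ 36725/722.
Diameter = 2r = 2√(36725/722) ≈ 14.264.

14.264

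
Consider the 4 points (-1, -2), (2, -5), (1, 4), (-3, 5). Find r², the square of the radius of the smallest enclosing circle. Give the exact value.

31.25

The farthest pair is (2, -5)–(-3, 5) with squared distance 125. The circle on this segment as diameter has centre (-0.5, 0) and r² = 125/4 = 31.25.
Check (-1, -2): distance² to centre = 4.25 ≤ 31.25, so it lies inside.
All remaining points lie in this disk, and no smaller disk contains both endpoints, so this is the minimum enclosing circle.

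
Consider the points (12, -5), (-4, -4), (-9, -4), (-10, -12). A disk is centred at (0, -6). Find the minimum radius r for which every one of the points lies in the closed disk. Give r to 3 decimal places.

12.042

The required radius is the distance from (0, -6) to the farthest point.
Squared distances: 145, 20, 85, 136.
Maximum is 145, attained at (12, -5).
r = √145 ≈ 12.042.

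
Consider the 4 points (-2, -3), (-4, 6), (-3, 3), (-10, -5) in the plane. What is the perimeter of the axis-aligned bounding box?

38

Width = max x − min x = -2 − (-10) = 8.
Height = max y − min y = 6 − (-5) = 11.
Perimeter = 2(8 + 11) = 38.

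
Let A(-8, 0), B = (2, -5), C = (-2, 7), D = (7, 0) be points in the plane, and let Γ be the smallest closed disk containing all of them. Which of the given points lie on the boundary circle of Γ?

A, D

By Welzl's lemma the MEC is supported by two points (diametrically opposite) or three points (on a circumcircle).
The farthest pair is A–D with squared distance 225. The circle on this segment as diameter has centre (-0.5, 0) and r² = 225/4 = 56.25.
Check B: distance² to centre = 31.25 ≤ 56.25, so it lies inside.
All remaining points lie in this disk, and no smaller disk contains both endpoints, so this is the minimum enclosing circle.
The points at distance exactly r from the centre are A, D — 2 points.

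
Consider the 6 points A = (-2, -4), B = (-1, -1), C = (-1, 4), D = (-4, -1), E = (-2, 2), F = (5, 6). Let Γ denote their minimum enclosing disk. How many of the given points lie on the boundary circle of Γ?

2

The minimum enclosing circle of a finite set is fixed by two of the points (as a diameter) or three (as a circumcircle).
The farthest pair is A–F with squared distance 149. The circle on this segment as diameter has centre (1.5, 1) and r² = 149/4 = 37.25.
Check B: distance² to centre = 10.25 ≤ 37.25, so it lies inside.
All remaining points lie in this disk, and no smaller disk contains both endpoints, so this is the minimum enclosing circle.
The points at distance exactly r from the centre are A, F — 2 points.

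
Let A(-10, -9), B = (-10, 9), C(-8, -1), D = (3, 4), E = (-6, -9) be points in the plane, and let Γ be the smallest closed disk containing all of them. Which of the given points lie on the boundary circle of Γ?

A smallest enclosing disk is always determined by at most three of the input points on its boundary.
The minimum enclosing circle is determined by three boundary points: A, B, D.
Their circumcentre is (-6, 0) with r² = 97.
The farthest remaining point E is at distance² 81 ≤ 97.
The points at distance exactly r from the centre are A, B, D — 3 points.

A, B, D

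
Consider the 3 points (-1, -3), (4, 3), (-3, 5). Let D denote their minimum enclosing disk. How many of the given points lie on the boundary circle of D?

3

Call the three points A, B, C in the order given.
Side lengths²: AB² = 61, AC² = 68, BC² = 53.
Since AC² = 68 < 61 + 53 = 114, the triangle is acute, so the smallest enclosing circle is the circumcircle.
Circumcentre = (-3/13, 75/52), r² = 54961/2704.
The points at distance exactly r from the centre are (-1, -3), (4, 3), (-3, 5) — 3 points.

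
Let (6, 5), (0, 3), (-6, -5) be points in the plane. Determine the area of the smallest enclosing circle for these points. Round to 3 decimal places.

191.637

Call the three points A, B, C in the order given.
Side lengths²: AB² = 40, AC² = 244, BC² = 100.
Since AC² = 244 ≥ 100 + 40 = 140, the angle opposite AC is not acute, so the smallest enclosing circle has AC as diameter.
Centre = midpoint of AC = (0, 0), r² = 244/4 = 61.
Area = π·r² = π·61 ≈ 191.637.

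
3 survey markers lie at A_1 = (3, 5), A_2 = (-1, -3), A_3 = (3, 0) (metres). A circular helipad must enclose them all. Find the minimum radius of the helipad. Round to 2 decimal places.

4.47

Side lengths²: A_1A_2² = 80, A_1A_3² = 25, A_2A_3² = 25.
Since A_1A_2² = 80 ≥ 25 + 25 = 50, the angle opposite A_1A_2 is not acute, so the smallest enclosing circle has A_1A_2 as diameter.
Centre = midpoint of A_1A_2 = (1, 1), r² = 80/4 = 20.
r = √20 ≈ 4.47.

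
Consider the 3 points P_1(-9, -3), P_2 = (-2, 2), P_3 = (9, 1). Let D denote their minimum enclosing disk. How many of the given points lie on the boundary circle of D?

2

Side lengths²: P_1P_2² = 74, P_1P_3² = 340, P_2P_3² = 122.
Since P_1P_3² = 340 ≥ 122 + 74 = 196, the angle opposite P_1P_3 is not acute, so the smallest enclosing circle has P_1P_3 as diameter.
Centre = midpoint of P_1P_3 = (0, -1), r² = 340/4 = 85.
The points at distance exactly r from the centre are P_1, P_3 — 2 points.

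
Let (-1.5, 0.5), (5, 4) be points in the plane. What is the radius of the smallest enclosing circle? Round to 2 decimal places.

The smallest circle enclosing two points has them as diameter endpoints.
Centre = midpoint = (1.75, 2.25); r² = |(-1.5, 0.5)−(5, 4)|²/4 = 54.5/4 = 13.625.
r = √(13.625) ≈ 3.69.

3.69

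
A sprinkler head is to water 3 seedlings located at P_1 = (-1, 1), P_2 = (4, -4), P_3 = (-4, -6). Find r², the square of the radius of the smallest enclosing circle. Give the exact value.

Side lengths²: P_1P_2² = 50, P_1P_3² = 58, P_2P_3² = 68.
Since P_2P_3² = 68 < 58 + 50 = 108, the triangle is acute, so the smallest enclosing circle is the circumcircle.
Circumcentre = (-0.4, -3.4), r² = 19.72.

19.72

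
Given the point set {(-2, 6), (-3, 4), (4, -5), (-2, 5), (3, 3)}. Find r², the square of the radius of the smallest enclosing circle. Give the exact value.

39.25

A smallest enclosing disk is always determined by at most three of the input points on its boundary.
The farthest pair is (-2, 6)–(4, -5) with squared distance 157. The circle on this segment as diameter has centre (1, 0.5) and r² = 157/4 = 39.25.
Check (-3, 4): distance² to centre = 28.25 ≤ 39.25, so it lies inside.
All remaining points lie in this disk, and no smaller disk contains both endpoints, so this is the minimum enclosing circle.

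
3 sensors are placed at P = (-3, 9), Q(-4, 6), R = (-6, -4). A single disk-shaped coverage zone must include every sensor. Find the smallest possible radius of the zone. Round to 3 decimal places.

Side lengths²: PQ² = 10, PR² = 178, QR² = 104.
Since PR² = 178 ≥ 104 + 10 = 114, the angle opposite PR is not acute, so the smallest enclosing circle has PR as diameter.
Centre = midpoint of PR = (-4.5, 2.5), r² = 178/4 = 44.5.
r = √(44.5) ≈ 6.671.

6.671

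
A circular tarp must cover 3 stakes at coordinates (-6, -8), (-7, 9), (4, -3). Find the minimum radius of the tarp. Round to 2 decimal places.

Call the three points A, B, C in the order given.
Side lengths²: AB² = 290, AC² = 125, BC² = 265.
Since AB² = 290 < 265 + 125 = 390, the triangle is acute, so the smallest enclosing circle is the circumcircle.
Circumcentre = (-57/14, 9/14), r² = 7685/98.
r = √(7685/98) ≈ 8.86.

8.86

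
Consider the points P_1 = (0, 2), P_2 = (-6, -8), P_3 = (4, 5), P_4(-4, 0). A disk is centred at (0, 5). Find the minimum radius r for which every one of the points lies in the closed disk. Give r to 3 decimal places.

14.318

The required radius is the distance from (0, 5) to the farthest point.
Squared distances: 9, 205, 16, 41.
Maximum is 205, attained at P_2.
r = √205 ≈ 14.318.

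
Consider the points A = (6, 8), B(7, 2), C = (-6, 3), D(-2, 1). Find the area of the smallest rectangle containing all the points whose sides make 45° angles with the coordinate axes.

119

In coordinates u = x + y, v = x − y the rectangle is axis-aligned; the map (x,y)→(u,v) scales areas by 2.
u-values: 14, 9, -3, -1; range = 14 − (-3) = 17.
v-values: -2, 5, -9, -3; range = 5 − (-9) = 14.
Area = (17 × 14) / 2 = 119.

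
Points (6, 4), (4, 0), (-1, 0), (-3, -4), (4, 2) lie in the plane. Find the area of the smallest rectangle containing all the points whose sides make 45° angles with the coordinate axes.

In coordinates u = x + y, v = x − y the rectangle is axis-aligned; the map (x,y)→(u,v) scales areas by 2.
u-values: 10, 4, -1, -7, 6; range = 10 − (-7) = 17.
v-values: 2, 4, -1, 1, 2; range = 4 − (-1) = 5.
Area = (17 × 5) / 2 = 42.5.

42.5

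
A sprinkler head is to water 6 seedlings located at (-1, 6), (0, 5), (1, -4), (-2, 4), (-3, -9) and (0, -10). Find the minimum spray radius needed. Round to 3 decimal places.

8.016

A smallest enclosing disk is always determined by at most three of the input points on its boundary.
The farthest pair is (-1, 6)–(0, -10) with squared distance 257. The circle on this segment as diameter has centre (-0.5, -2) and r² = 257/4 = 64.25.
Check (0, 5): distance² to centre = 49.25 ≤ 64.25, so it lies inside.
All remaining points lie in this disk, and no smaller disk contains both endpoints, so this is the minimum enclosing circle.
r = √(64.25) ≈ 8.016.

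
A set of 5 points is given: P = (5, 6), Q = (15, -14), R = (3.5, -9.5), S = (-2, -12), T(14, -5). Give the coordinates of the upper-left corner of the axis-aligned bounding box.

(-2, 6)

x-range [-2, 15], y-range [-14, 6].
The upper-left corner is (-2, 6).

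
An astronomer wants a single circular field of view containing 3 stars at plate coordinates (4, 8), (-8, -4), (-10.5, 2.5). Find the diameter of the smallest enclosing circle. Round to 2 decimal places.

16.97

Call the three points A, B, C in the order given.
Side lengths²: AB² = 288, AC² = 240.5, BC² = 48.5.
Since AB² = 288 < 240.5 + 48.5 = 289, the triangle is acute, so the smallest enclosing circle is the circumcircle.
Circumcentre = (-73/36, 73/36), r² = 46657/648.
Diameter = 2r = 2√(46657/648) ≈ 16.97.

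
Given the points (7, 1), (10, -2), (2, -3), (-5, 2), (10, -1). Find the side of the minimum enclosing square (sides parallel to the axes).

The bounding box has width 15 and height 5.
An axis-aligned square enclosing the set must have side ≥ max(width, height).
So the minimum side is max(15, 5) = 15.

15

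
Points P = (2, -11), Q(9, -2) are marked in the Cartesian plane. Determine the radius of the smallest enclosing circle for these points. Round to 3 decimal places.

5.701

The smallest circle enclosing two points has them as diameter endpoints.
Centre = midpoint = (5.5, -6.5); r² = |PQ|²/4 = 130/4 = 32.5.
r = √(32.5) ≈ 5.701.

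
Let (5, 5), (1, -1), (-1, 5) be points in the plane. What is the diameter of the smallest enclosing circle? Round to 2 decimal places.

Call the three points A, B, C in the order given.
Side lengths²: AB² = 52, AC² = 36, BC² = 40.
Since AB² = 52 < 40 + 36 = 76, the triangle is acute, so the smallest enclosing circle is the circumcircle.
Circumcentre = (2, 8/3), r² = 130/9.
Diameter = 2r = 2√(130/9) ≈ 7.60.

7.60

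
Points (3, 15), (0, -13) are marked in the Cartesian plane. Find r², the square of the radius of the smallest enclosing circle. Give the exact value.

198.25

The smallest circle enclosing two points has them as diameter endpoints.
Centre = midpoint = (1.5, 1); r² = |(3, 15)−(0, -13)|²/4 = 793/4 = 198.25.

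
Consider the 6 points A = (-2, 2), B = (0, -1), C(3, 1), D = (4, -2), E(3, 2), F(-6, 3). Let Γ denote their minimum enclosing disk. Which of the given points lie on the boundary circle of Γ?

D, F

The minimum enclosing circle of a finite set is fixed by two of the points (as a diameter) or three (as a circumcircle).
The farthest pair is D–F with squared distance 125. The circle on this segment as diameter has centre (-1, 0.5) and r² = 125/4 = 31.25.
Check A: distance² to centre = 3.25 ≤ 31.25, so it lies inside.
All remaining points lie in this disk, and no smaller disk contains both endpoints, so this is the minimum enclosing circle.
The points at distance exactly r from the centre are D, F — 2 points.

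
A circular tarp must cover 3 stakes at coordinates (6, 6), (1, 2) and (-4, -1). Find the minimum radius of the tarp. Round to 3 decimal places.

6.103

Call the three points A, B, C in the order given.
Side lengths²: AB² = 41, AC² = 149, BC² = 34.
Since AC² = 149 ≥ 41 + 34 = 75, the angle opposite AC is not acute, so the smallest enclosing circle has AC as diameter.
Centre = midpoint of AC = (1, 2.5), r² = 149/4 = 37.25.
r = √(37.25) ≈ 6.103.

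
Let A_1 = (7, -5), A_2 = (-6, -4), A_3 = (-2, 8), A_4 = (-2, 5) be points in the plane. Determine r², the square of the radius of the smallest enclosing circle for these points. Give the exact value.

66.40625

By Welzl's lemma the MEC is supported by two points (diametrically opposite) or three points (on a circumcircle).
The minimum enclosing circle is determined by three boundary points: A_1, A_2, A_3.
Their circumcentre is (0.875, 0.375) with r² = 66.40625.
The farthest remaining point A_4 is at distance² 29.65625 ≤ 66.40625.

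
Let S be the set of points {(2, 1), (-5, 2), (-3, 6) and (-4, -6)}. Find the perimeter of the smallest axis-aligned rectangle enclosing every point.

38

Width = max x − min x = 2 − (-5) = 7.
Height = max y − min y = 6 − (-6) = 12.
Perimeter = 2(7 + 12) = 38.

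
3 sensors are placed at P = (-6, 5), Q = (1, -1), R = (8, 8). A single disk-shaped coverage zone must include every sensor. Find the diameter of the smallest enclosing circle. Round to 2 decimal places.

14.33

Side lengths²: PQ² = 85, PR² = 205, QR² = 130.
Since PR² = 205 < 130 + 85 = 215, the triangle is acute, so the smallest enclosing circle is the circumcircle.
Circumcentre = (15/14, 37/6), r² = 45305/882.
Diameter = 2r = 2√(45305/882) ≈ 14.33.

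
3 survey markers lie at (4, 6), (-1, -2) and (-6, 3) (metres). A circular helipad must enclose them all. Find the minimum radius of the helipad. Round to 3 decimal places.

Call the three points A, B, C in the order given.
Side lengths²: AB² = 89, AC² = 109, BC² = 50.
Since AC² = 109 < 89 + 50 = 139, the triangle is acute, so the smallest enclosing circle is the circumcircle.
Circumcentre = (-17/26, 87/26), r² = 9701/338.
r = √(9701/338) ≈ 5.357.

5.357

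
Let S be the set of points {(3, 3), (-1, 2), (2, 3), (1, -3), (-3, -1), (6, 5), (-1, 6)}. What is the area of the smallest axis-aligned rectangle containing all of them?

81

x ranges over [-3, 6], width 9.
y ranges over [-3, 6], height 9.
Area = 9 × 9 = 81.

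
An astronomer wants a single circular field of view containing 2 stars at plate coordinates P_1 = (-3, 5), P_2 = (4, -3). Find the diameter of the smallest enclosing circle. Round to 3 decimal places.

The smallest circle enclosing two points has them as diameter endpoints.
Centre = midpoint = (0.5, 1); r² = |P_1P_2|²/4 = 113/4 = 28.25.
Diameter = 2r = 2√(28.25) ≈ 10.630.

10.630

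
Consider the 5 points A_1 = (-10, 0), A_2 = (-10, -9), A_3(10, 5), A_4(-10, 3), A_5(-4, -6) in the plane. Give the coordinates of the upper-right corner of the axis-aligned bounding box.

x-range [-10, 10], y-range [-9, 5].
The upper-right corner is (10, 5).

(10, 5)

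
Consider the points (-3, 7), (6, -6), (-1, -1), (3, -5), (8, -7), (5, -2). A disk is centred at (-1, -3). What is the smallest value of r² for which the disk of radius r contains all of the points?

104

The required radius is the distance from (-1, -3) to the farthest point.
Squared distances: 104, 58, 4, 20, 97, 37.
Maximum is 104, attained at (-3, 7).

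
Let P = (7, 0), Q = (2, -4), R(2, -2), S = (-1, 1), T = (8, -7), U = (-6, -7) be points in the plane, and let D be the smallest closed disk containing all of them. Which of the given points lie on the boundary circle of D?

A smallest enclosing disk is always determined by at most three of the input points on its boundary.
The minimum enclosing circle is determined by three boundary points: P, T, U.
Their circumcentre is (1, -31/7) with r² = 2725/49.
The farthest remaining point S is at distance² 1640/49 ≤ 2725/49.
The points at distance exactly r from the centre are P, T, U — 3 points.

P, T, U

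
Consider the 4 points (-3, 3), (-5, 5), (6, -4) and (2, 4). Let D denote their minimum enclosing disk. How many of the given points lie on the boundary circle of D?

2

A smallest enclosing disk is always determined by at most three of the input points on its boundary.
The farthest pair is (-5, 5)–(6, -4) with squared distance 202. The circle on this segment as diameter has centre (0.5, 0.5) and r² = 202/4 = 50.5.
Check (-3, 3): distance² to centre = 18.5 ≤ 50.5, so it lies inside.
All remaining points lie in this disk, and no smaller disk contains both endpoints, so this is the minimum enclosing circle.
The points at distance exactly r from the centre are (-5, 5), (6, -4) — 2 points.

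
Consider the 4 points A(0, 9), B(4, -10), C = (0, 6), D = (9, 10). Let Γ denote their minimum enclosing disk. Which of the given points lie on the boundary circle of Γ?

By Welzl's lemma the MEC is supported by two points (diametrically opposite) or three points (on a circumcircle).
The minimum enclosing circle is determined by three boundary points: A, B, D.
Their circumcentre is (387/70, 17/70) with r² = 262769/2450.
The farthest remaining point C is at distance² 156089/2450 ≤ 262769/2450.
The points at distance exactly r from the centre are A, B, D — 3 points.

A, B, D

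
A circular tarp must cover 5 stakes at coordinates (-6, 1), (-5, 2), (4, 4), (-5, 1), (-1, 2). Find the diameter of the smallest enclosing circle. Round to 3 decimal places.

10.440

The minimum enclosing circle of a finite set is fixed by two of the points (as a diameter) or three (as a circumcircle).
The farthest pair is (-6, 1)–(4, 4) with squared distance 109. The circle on this segment as diameter has centre (-1, 2.5) and r² = 109/4 = 27.25.
Check (-5, 2): distance² to centre = 16.25 ≤ 27.25, so it lies inside.
All remaining points lie in this disk, and no smaller disk contains both endpoints, so this is the minimum enclosing circle.
Diameter = 2r = 2√(27.25) ≈ 10.440.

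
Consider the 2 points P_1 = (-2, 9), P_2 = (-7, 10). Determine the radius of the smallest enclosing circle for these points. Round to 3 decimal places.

The smallest circle enclosing two points has them as diameter endpoints.
Centre = midpoint = (-4.5, 9.5); r² = |P_1P_2|²/4 = 26/4 = 6.5.
r = √(6.5) ≈ 2.550.

2.550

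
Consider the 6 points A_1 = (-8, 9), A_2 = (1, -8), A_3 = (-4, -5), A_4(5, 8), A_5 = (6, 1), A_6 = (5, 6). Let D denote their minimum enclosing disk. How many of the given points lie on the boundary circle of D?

By Welzl's lemma the MEC is supported by two points (diametrically opposite) or three points (on a circumcircle).
The minimum enclosing circle is determined by three boundary points: A_1, A_2, A_4.
Their circumcentre is (-109/53, 67/53) with r² = 267325/2809.
The farthest remaining point A_6 is at distance² 202877/2809 ≤ 267325/2809.
The points at distance exactly r from the centre are A_1, A_2, A_4 — 3 points.

3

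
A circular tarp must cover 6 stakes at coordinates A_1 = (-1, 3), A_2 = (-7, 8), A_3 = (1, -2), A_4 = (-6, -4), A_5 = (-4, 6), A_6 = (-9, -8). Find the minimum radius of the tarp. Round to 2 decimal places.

8.14

A smallest enclosing disk is always determined by at most three of the input points on its boundary.
The minimum enclosing circle is determined by three boundary points: A_2, A_3, A_6.
Their circumcentre is (-256/37, -5/37) with r² = 90610/1369.
The farthest remaining point A_5 is at distance² 63193/1369 ≤ 90610/1369.
r = √(90610/1369) ≈ 8.14.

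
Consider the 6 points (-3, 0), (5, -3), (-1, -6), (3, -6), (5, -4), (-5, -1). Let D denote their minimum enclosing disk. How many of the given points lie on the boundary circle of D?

The minimum enclosing circle of a finite set is fixed by two of the points (as a diameter) or three (as a circumcircle).
The farthest pair is (5, -4)–(-5, -1) with squared distance 109. The circle on this segment as diameter has centre (0, -2.5) and r² = 109/4 = 27.25.
Check (-3, 0): distance² to centre = 15.25 ≤ 27.25, so it lies inside.
All remaining points lie in this disk, and no smaller disk contains both endpoints, so this is the minimum enclosing circle.
The points at distance exactly r from the centre are (5, -4), (-5, -1) — 2 points.

2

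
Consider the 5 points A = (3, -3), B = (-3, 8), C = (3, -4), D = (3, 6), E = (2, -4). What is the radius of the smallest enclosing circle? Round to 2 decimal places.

6.71

The minimum enclosing circle of a finite set is fixed by two of the points (as a diameter) or three (as a circumcircle).
The farthest pair is B–C with squared distance 180. The circle on this segment as diameter has centre (0, 2) and r² = 180/4 = 45.
Check A: distance² to centre = 34 ≤ 45, so it lies inside.
All remaining points lie in this disk, and no smaller disk contains both endpoints, so this is the minimum enclosing circle.
r = √45 ≈ 6.71.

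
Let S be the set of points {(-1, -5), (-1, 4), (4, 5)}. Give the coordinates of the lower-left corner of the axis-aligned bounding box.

(-1, -5)

x-range [-1, 4], y-range [-5, 5].
The lower-left corner is (-1, -5).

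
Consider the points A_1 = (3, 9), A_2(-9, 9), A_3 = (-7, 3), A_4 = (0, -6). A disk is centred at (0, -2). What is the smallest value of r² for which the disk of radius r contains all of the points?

202

The required radius is the distance from (0, -2) to the farthest point.
Squared distances: 130, 202, 74, 16.
Maximum is 202, attained at A_2.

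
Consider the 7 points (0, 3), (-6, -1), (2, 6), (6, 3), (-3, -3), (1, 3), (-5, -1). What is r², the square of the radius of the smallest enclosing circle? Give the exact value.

40

A smallest enclosing disk is always determined by at most three of the input points on its boundary.
The farthest pair is (-6, -1)–(6, 3) with squared distance 160. The circle on this segment as diameter has centre (0, 1) and r² = 160/4 = 40.
Check (0, 3): distance² to centre = 4 ≤ 40, so it lies inside.
All remaining points lie in this disk, and no smaller disk contains both endpoints, so this is the minimum enclosing circle.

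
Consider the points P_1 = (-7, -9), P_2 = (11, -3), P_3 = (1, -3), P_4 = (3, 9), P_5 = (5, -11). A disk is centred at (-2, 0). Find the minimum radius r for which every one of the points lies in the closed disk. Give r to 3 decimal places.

13.342

The required radius is the distance from (-2, 0) to the farthest point.
Squared distances: 106, 178, 18, 106, 170.
Maximum is 178, attained at P_2.
r = √178 ≈ 13.342.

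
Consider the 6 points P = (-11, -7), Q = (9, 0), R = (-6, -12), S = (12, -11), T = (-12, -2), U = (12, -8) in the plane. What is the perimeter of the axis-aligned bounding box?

72

Width = max x − min x = 12 − (-12) = 24.
Height = max y − min y = 0 − (-12) = 12.
Perimeter = 2(24 + 12) = 72.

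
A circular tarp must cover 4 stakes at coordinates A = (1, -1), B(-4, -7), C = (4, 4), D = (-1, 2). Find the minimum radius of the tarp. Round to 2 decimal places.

The farthest pair is B–C with squared distance 185. The circle on this segment as diameter has centre (0, -1.5) and r² = 185/4 = 46.25.
Check A: distance² to centre = 1.25 ≤ 46.25, so it lies inside.
All remaining points lie in this disk, and no smaller disk contains both endpoints, so this is the minimum enclosing circle.
r = √(46.25) ≈ 6.80.

6.80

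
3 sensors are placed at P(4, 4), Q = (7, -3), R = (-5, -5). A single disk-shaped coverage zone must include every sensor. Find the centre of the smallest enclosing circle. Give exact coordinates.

(0.6, -1.6)

Side lengths²: PQ² = 58, PR² = 162, QR² = 148.
Since PR² = 162 < 148 + 58 = 206, the triangle is acute, so the smallest enclosing circle is the circumcircle.
Circumcentre = (0.6, -1.6), r² = 42.92.
Centre = (0.6, -1.6).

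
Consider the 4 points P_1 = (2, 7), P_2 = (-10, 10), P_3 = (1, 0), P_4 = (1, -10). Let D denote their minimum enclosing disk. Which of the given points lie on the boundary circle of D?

P_2, P_4

The minimum enclosing circle of a finite set is fixed by two of the points (as a diameter) or three (as a circumcircle).
The farthest pair is P_2–P_4 with squared distance 521. The circle on this segment as diameter has centre (-4.5, 0) and r² = 521/4 = 130.25.
Check P_1: distance² to centre = 91.25 ≤ 130.25, so it lies inside.
All remaining points lie in this disk, and no smaller disk contains both endpoints, so this is the minimum enclosing circle.
The points at distance exactly r from the centre are P_2, P_4 — 2 points.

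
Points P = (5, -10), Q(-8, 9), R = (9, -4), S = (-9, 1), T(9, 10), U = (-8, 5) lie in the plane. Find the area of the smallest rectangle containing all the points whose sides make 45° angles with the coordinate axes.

432

In coordinates u = x + y, v = x − y the rectangle is axis-aligned; the map (x,y)→(u,v) scales areas by 2.
u-values: -5, 1, 5, -8, 19, -3; range = 19 − (-8) = 27.
v-values: 15, -17, 13, -10, -1, -13; range = 15 − (-17) = 32.
Area = (27 × 32) / 2 = 432.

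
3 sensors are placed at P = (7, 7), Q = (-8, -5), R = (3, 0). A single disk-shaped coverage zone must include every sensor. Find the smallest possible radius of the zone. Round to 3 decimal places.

9.605

Side lengths²: PQ² = 369, PR² = 65, QR² = 146.
Since PQ² = 369 ≥ 146 + 65 = 211, the angle opposite PQ is not acute, so the smallest enclosing circle has PQ as diameter.
Centre = midpoint of PQ = (-0.5, 1), r² = 369/4 = 92.25.
r = √(92.25) ≈ 9.605.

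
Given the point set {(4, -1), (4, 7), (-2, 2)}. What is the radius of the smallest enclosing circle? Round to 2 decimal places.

4.37

Call the three points A, B, C in the order given.
Side lengths²: AB² = 64, AC² = 45, BC² = 61.
Since AB² = 64 < 61 + 45 = 106, the triangle is acute, so the smallest enclosing circle is the circumcircle.
Circumcentre = (2.25, 3), r² = 19.0625.
r = √(19.0625) ≈ 4.37.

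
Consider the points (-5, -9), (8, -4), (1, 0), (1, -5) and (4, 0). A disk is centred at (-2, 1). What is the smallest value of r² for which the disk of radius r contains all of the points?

The required radius is the distance from (-2, 1) to the farthest point.
Squared distances: 109, 125, 10, 45, 37.
Maximum is 125, attained at (8, -4).

125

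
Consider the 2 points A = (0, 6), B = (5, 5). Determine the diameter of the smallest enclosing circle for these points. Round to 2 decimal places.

The smallest circle enclosing two points has them as diameter endpoints.
Centre = midpoint = (2.5, 5.5); r² = |AB|²/4 = 26/4 = 6.5.
Diameter = 2r = 2√(6.5) ≈ 5.10.

5.10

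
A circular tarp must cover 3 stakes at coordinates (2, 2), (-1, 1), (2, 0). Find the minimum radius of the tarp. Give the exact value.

5/3

Call the three points A, B, C in the order given.
Side lengths²: AB² = 10, AC² = 4, BC² = 10.
Since BC² = 10 < 10 + 4 = 14, the triangle is acute, so the smallest enclosing circle is the circumcircle.
Circumcentre = (2/3, 1), r² = 25/9.
r = √(25/9) = 5/3.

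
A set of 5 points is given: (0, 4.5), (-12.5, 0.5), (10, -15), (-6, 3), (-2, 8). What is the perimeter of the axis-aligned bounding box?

Width = max x − min x = 10 − (-12.5) = 22.5.
Height = max y − min y = 8 − (-15) = 23.
Perimeter = 2(22.5 + 23) = 91.

91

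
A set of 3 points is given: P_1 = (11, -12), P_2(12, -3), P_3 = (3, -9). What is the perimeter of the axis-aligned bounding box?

Width = max x − min x = 12 − 3 = 9.
Height = max y − min y = -3 − (-12) = 9.
Perimeter = 2(9 + 9) = 36.

36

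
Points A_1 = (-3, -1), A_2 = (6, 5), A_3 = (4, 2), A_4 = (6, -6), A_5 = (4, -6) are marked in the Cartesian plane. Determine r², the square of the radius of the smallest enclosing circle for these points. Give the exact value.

A smallest enclosing disk is always determined by at most three of the input points on its boundary.
The minimum enclosing circle is determined by three boundary points: A_1, A_2, A_4.
Their circumcentre is (19/6, -0.5) with r² = 689/18.
The farthest remaining point A_5 is at distance² 557/18 ≤ 689/18.

689/18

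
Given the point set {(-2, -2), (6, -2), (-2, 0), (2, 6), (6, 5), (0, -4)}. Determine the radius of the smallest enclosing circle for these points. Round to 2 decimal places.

5.42

The minimum enclosing circle is determined by three boundary points: (-2, -2), (6, 5), (0, -4).
Their circumcentre is (2.7, 0.7) with r² = 29.38.
The farthest remaining point (2, 6) is at distance² 28.58 ≤ 29.38.
r = √(29.38) ≈ 5.42.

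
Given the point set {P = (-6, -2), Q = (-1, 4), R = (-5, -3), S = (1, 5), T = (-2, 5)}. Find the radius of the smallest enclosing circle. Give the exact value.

5

The farthest pair is R–S with squared distance 100. The circle on this segment as diameter has centre (-2, 1) and r² = 100/4 = 25.
Check P: distance² to centre = 25 ≤ 25, so it lies inside.
All remaining points lie in this disk, and no smaller disk contains both endpoints, so this is the minimum enclosing circle.
r = √25 = 5.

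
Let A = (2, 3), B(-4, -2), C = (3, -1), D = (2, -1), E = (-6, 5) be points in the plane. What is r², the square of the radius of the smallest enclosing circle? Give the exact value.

29.25

By Welzl's lemma the MEC is supported by two points (diametrically opposite) or three points (on a circumcircle).
The farthest pair is C–E with squared distance 117. The circle on this segment as diameter has centre (-1.5, 2) and r² = 117/4 = 29.25.
Check A: distance² to centre = 13.25 ≤ 29.25, so it lies inside.
All remaining points lie in this disk, and no smaller disk contains both endpoints, so this is the minimum enclosing circle.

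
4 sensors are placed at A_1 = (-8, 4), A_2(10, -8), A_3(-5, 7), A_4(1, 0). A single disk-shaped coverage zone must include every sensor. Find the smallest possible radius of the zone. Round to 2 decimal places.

A smallest enclosing disk is always determined by at most three of the input points on its boundary.
The farthest pair is A_1–A_2 with squared distance 468. The circle on this segment as diameter has centre (1, -2) and r² = 468/4 = 117.
Check A_3: distance² to centre = 117 ≤ 117, so it lies inside.
All remaining points lie in this disk, and no smaller disk contains both endpoints, so this is the minimum enclosing circle.
r = √117 ≈ 10.82.

10.82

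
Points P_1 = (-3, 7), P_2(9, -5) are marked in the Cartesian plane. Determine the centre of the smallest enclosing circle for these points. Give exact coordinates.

(3, 1)

The smallest circle enclosing two points has them as diameter endpoints.
Centre = midpoint = (3, 1); r² = |P_1P_2|²/4 = 288/4 = 72.
Centre = (3, 1).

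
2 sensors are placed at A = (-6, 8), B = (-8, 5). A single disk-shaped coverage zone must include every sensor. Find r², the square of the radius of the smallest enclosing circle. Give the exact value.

3.25

The smallest circle enclosing two points has them as diameter endpoints.
Centre = midpoint = (-7, 6.5); r² = |AB|²/4 = 13/4 = 3.25.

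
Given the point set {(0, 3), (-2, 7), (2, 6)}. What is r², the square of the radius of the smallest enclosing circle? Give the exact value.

1105/196

Call the three points A, B, C in the order given.
Side lengths²: AB² = 20, AC² = 13, BC² = 17.
Since AB² = 20 < 17 + 13 = 30, the triangle is acute, so the smallest enclosing circle is the circumcircle.
Circumcentre = (-2/7, 75/14), r² = 1105/196.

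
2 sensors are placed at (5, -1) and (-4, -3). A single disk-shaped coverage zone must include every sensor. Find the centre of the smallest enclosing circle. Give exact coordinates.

The smallest circle enclosing two points has them as diameter endpoints.
Centre = midpoint = (0.5, -2); r² = |(5, -1)−(-4, -3)|²/4 = 85/4 = 21.25.
Centre = (0.5, -2).

(0.5, -2)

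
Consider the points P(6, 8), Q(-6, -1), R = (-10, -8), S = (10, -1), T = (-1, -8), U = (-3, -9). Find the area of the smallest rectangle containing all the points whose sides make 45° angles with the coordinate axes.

256

In coordinates u = x + y, v = x − y the rectangle is axis-aligned; the map (x,y)→(u,v) scales areas by 2.
u-values: 14, -7, -18, 9, -9, -12; range = 14 − (-18) = 32.
v-values: -2, -5, -2, 11, 7, 6; range = 11 − (-5) = 16.
Area = (32 × 16) / 2 = 256.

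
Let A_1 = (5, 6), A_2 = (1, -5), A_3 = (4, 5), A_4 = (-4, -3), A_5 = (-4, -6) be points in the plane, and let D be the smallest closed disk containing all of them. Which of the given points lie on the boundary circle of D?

The minimum enclosing circle of a finite set is fixed by two of the points (as a diameter) or three (as a circumcircle).
The farthest pair is A_1–A_5 with squared distance 225. The circle on this segment as diameter has centre (0.5, 0) and r² = 225/4 = 56.25.
Check A_2: distance² to centre = 25.25 ≤ 56.25, so it lies inside.
All remaining points lie in this disk, and no smaller disk contains both endpoints, so this is the minimum enclosing circle.
The points at distance exactly r from the centre are A_1, A_5 — 2 points.

A_1, A_5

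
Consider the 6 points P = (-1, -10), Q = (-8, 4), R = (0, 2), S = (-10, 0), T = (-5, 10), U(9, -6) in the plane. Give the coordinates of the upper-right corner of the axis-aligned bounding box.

x-range [-10, 9], y-range [-10, 10].
The upper-right corner is (9, 10).

(9, 10)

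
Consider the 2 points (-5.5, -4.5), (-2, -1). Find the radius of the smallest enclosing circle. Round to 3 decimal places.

The smallest circle enclosing two points has them as diameter endpoints.
Centre = midpoint = (-3.75, -2.75); r² = |(-5.5, -4.5)−(-2, -1)|²/4 = 24.5/4 = 6.125.
r = √(6.125) ≈ 2.475.

2.475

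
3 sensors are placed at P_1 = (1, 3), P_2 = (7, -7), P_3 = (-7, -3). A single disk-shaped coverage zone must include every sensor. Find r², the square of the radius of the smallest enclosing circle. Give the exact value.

Side lengths²: P_1P_2² = 136, P_1P_3² = 100, P_2P_3² = 212.
Since P_2P_3² = 212 < 136 + 100 = 236, the triangle is acute, so the smallest enclosing circle is the circumcircle.
Circumcentre = (6/29, -124/29), r² = 45050/841.

45050/841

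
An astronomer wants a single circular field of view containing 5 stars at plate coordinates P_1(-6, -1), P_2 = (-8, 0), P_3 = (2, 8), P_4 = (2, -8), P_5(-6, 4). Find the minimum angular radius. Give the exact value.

The minimum enclosing circle is determined by three boundary points: P_2, P_3, P_4.
Their circumcentre is (0.2, 0) with r² = 67.24.
The farthest remaining point P_5 is at distance² 54.44 ≤ 67.24.
r = √(67.24) = 8.2.

8.2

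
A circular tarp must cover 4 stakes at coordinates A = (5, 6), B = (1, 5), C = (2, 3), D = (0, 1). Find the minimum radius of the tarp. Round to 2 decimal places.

The farthest pair is A–D with squared distance 50. The circle on this segment as diameter has centre (2.5, 3.5) and r² = 50/4 = 12.5.
Check B: distance² to centre = 4.5 ≤ 12.5, so it lies inside.
All remaining points lie in this disk, and no smaller disk contains both endpoints, so this is the minimum enclosing circle.
r = √(12.5) ≈ 3.54.

3.54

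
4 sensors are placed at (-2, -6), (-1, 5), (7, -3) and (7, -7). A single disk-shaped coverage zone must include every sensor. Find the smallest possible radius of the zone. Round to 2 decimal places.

By Welzl's lemma the MEC is supported by two points (diametrically opposite) or three points (on a circumcircle).
The farthest pair is (-1, 5)–(7, -7) with squared distance 208. The circle on this segment as diameter has centre (3, -1) and r² = 208/4 = 52.
Check (-2, -6): distance² to centre = 50 ≤ 52, so it lies inside.
All remaining points lie in this disk, and no smaller disk contains both endpoints, so this is the minimum enclosing circle.
r = √52 ≈ 7.21.

7.21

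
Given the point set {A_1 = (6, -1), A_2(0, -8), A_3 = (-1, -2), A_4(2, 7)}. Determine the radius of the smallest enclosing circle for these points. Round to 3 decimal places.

The minimum enclosing circle of a finite set is fixed by two of the points (as a diameter) or three (as a circumcircle).
The farthest pair is A_2–A_4 with squared distance 229. The circle on this segment as diameter has centre (1, -0.5) and r² = 229/4 = 57.25.
Check A_1: distance² to centre = 25.25 ≤ 57.25, so it lies inside.
All remaining points lie in this disk, and no smaller disk contains both endpoints, so this is the minimum enclosing circle.
r = √(57.25) ≈ 7.566.

7.566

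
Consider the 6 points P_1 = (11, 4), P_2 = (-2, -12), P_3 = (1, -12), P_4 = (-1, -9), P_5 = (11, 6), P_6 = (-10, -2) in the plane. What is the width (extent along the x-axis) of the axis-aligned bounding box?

max x = 11, min x = -10, so width = 21.

21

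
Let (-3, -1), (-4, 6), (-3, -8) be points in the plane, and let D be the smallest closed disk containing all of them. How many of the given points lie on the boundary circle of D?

2

Call the three points A, B, C in the order given.
Side lengths²: AB² = 50, AC² = 49, BC² = 197.
Since BC² = 197 ≥ 50 + 49 = 99, the angle opposite BC is not acute, so the smallest enclosing circle has BC as diameter.
Centre = midpoint of BC = (-3.5, -1), r² = 197/4 = 49.25.
The points at distance exactly r from the centre are (-4, 6), (-3, -8) — 2 points.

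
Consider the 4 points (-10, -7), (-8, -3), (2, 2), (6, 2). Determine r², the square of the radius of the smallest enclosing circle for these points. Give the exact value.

A smallest enclosing disk is always determined by at most three of the input points on its boundary.
The farthest pair is (-10, -7)–(6, 2) with squared distance 337. The circle on this segment as diameter has centre (-2, -2.5) and r² = 337/4 = 84.25.
Check (-8, -3): distance² to centre = 36.25 ≤ 84.25, so it lies inside.
All remaining points lie in this disk, and no smaller disk contains both endpoints, so this is the minimum enclosing circle.

84.25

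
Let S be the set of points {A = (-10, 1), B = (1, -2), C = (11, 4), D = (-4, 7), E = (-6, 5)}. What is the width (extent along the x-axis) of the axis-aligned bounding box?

21

max x = 11, min x = -10, so width = 21.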